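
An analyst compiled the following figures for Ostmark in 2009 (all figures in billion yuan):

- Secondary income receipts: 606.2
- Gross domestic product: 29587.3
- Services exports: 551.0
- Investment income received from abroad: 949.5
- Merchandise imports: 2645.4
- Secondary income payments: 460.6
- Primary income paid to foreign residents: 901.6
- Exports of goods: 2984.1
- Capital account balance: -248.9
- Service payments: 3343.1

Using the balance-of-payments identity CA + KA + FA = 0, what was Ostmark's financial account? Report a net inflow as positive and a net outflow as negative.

2508.8

Goods balance = 2984.1 - 2645.4 = 338.7
Services balance = 551.0 - 3343.1 = -2792.1
Trade balance (goods + services) = 338.7 + (-2792.1) = -2453.4
Net primary income = 949.5 - 901.6 = 47.9
Net secondary income = 606.2 - 460.6 = 145.6
Current account = -2453.4 + 47.9 + 145.6 = -2259.9
Financial account = -(-2259.9 + (-248.9)) = 2508.8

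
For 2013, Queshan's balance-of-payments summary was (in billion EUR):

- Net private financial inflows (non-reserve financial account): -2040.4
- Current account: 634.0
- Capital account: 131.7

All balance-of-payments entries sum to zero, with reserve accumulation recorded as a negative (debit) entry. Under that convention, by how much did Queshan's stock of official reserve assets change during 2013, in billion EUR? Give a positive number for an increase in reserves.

Official reserve transactions balance = -(634.0 + 131.7 + (-2040.4)) = 1274.7
An accumulation of reserves is recorded as a debit (negative entry), so the change in the stock of reserves is the negative of that balance.
Change in official reserves = -(1274.7) = -1274.7

-1274.7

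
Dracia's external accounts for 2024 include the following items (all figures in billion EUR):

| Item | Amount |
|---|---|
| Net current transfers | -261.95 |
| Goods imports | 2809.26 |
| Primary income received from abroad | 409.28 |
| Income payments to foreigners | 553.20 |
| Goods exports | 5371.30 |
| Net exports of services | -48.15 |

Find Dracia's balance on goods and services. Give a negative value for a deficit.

Goods balance = 5371.30 - 2809.26 = 2562.04
Services balance = -48.15
Trade balance (goods + services) = 2562.04 + (-48.15) = 2513.89

2513.89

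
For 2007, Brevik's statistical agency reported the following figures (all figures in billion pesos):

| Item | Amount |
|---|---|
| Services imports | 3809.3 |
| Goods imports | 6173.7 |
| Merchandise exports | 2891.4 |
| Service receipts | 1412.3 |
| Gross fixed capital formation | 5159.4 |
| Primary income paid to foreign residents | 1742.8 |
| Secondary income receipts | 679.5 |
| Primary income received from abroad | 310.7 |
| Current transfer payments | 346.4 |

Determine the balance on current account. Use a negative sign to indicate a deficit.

-6778.3

Goods balance = 2891.4 - 6173.7 = -3282.3
Services balance = 1412.3 - 3809.3 = -2397.0
Trade balance (goods + services) = -3282.3 + (-2397.0) = -5679.3
Net primary income = 310.7 - 1742.8 = -1432.1
Net secondary income = 679.5 - 346.4 = 333.1
Current account = -5679.3 + (-1432.1) + 333.1 = -6778.3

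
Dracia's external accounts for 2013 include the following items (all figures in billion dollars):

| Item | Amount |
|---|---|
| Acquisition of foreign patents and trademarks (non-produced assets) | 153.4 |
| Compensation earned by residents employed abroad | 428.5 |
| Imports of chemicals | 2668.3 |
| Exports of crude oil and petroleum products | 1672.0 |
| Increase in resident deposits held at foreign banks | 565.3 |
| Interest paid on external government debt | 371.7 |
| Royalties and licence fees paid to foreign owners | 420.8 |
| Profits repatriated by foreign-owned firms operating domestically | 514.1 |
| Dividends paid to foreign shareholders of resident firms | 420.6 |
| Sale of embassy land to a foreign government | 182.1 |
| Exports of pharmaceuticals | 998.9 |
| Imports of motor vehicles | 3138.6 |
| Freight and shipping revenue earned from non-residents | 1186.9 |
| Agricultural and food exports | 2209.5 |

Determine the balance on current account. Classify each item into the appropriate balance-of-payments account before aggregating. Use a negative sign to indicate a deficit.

Goods: -3138.6 + 1672.0 + 2209.5 + 998.9 - 2668.3 = -926.5
Services: -420.8 + 1186.9 = 766.1
Primary income: -420.6 + 428.5 - 514.1 - 371.7 = -877.9
Current account = (-926.5) + 766.1 + (-877.9) = -1038.3
(Excluded from the current account — capital account: acquisition of foreign patents and trademarks (non-produced assets) 153.4, sale of embassy land to a foreign government 182.1; financial account: increase in resident deposits held at foreign banks 565.3.)

-1038.3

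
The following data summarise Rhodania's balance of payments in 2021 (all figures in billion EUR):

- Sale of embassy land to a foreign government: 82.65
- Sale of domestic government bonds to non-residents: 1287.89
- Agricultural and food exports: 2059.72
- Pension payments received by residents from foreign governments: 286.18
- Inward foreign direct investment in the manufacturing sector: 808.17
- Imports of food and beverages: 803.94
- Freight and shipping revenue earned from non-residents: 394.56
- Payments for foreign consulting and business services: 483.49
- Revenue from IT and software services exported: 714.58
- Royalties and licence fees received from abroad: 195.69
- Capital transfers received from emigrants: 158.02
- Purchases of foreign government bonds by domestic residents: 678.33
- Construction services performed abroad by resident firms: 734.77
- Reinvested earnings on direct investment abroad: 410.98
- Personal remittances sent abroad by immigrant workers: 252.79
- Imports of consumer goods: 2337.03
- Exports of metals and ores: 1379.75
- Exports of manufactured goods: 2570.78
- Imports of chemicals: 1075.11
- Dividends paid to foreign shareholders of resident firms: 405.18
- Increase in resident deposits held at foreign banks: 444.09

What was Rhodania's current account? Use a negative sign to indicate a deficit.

3389.47

Goods: -2337.03 - 1075.11 + 2570.78 + 1379.75 - 803.94 + 2059.72 = 1794.17
Services: 394.56 + 714.58 + 195.69 + 734.77 - 483.49 = 1556.11
Primary income: -405.18 + 410.98 = 5.80
Secondary income: -252.79 + 286.18 = 33.39
Current account = 1794.17 + 1556.11 + 5.80 + 33.39 = 3389.47
(Excluded from the current account — capital account: sale of embassy land to a foreign government 82.65, capital transfers received from emigrants 158.02; financial account: sale of domestic government bonds to non-residents 1287.89, inward foreign direct investment in the manufacturing sector 808.17, purchases of foreign government bonds by domestic residents 678.33, increase in resident deposits held at foreign banks 444.09.)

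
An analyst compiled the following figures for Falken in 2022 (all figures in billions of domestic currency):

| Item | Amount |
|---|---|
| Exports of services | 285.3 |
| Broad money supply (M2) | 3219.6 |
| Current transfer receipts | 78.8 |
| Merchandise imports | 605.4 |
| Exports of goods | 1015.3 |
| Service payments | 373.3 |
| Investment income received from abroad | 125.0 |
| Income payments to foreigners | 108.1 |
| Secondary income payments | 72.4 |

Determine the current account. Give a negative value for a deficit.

345.2

Goods balance = 1015.3 - 605.4 = 409.9
Services balance = 285.3 - 373.3 = -88.0
Trade balance (goods + services) = 409.9 + (-88.0) = 321.9
Net primary income = 125.0 - 108.1 = 16.9
Net secondary income = 78.8 - 72.4 = 6.4
Current account = 321.9 + 16.9 + 6.4 = 345.2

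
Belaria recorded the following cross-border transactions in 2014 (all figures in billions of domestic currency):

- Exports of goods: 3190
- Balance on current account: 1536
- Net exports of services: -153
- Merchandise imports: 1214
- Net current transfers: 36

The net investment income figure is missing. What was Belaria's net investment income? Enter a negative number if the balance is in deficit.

Current account = goods balance + services balance + net primary income + net secondary income
Sum of the known components = 1859
Net investment income = CA - (known components) = 1536 - 1859 = -323

-323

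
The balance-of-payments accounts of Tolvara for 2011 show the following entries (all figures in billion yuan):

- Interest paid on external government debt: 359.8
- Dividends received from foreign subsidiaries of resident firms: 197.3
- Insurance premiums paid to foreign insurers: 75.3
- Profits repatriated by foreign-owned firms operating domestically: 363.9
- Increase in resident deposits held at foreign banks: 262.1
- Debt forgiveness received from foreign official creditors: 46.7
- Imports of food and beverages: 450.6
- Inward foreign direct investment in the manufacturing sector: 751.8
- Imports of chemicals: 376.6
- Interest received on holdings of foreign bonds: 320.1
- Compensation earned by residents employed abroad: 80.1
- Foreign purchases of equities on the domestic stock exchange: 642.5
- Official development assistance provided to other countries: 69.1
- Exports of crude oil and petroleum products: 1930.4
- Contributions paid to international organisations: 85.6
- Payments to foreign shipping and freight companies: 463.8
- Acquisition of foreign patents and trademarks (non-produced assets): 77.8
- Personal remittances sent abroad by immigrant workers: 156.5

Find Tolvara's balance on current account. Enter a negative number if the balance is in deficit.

Goods: -450.6 + 1930.4 - 376.6 = 1103.2
Services: -75.3 - 463.8 = -539.1
Primary income: 80.1 - 359.8 + 320.1 + 197.3 - 363.9 = -126.2
Secondary income: -69.1 - 156.5 - 85.6 = -311.2
Current account = 1103.2 + (-539.1) + (-126.2) + (-311.2) = 126.7
(Excluded from the current account — financial account: increase in resident deposits held at foreign banks 262.1, inward foreign direct investment in the manufacturing sector 751.8, foreign purchases of equities on the domestic stock exchange 642.5; capital account: debt forgiveness received from foreign official creditors 46.7, acquisition of foreign patents and trademarks (non-produced assets) 77.8.)

126.7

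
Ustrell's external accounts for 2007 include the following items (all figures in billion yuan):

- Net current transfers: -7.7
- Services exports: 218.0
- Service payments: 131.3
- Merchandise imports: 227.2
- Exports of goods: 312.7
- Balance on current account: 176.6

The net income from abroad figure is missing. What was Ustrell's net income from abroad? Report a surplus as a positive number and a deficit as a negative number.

12.1

Current account = goods balance + services balance + net primary income + net secondary income
Sum of the known components = 164.5
Net income from abroad = CA - (known components) = 176.6 - 164.5 = 12.1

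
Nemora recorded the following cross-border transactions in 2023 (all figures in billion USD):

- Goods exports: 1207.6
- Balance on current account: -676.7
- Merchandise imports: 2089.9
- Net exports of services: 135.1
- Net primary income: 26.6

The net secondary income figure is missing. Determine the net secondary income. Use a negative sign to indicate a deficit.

Current account = goods balance + services balance + net primary income + net secondary income
Sum of the known components = -720.6
Net secondary income = CA - (known components) = -676.7 - (-720.6) = 43.9

43.9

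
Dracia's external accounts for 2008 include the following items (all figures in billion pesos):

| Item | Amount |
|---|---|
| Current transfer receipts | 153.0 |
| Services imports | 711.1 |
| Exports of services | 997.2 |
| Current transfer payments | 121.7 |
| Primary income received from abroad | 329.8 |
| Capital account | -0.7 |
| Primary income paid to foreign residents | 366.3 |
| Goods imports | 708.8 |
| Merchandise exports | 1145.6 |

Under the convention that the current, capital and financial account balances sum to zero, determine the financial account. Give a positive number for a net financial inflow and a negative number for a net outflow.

-717.0

Goods balance = 1145.6 - 708.8 = 436.8
Services balance = 997.2 - 711.1 = 286.1
Trade balance (goods + services) = 436.8 + 286.1 = 722.9
Net primary income = 329.8 - 366.3 = -36.5
Net secondary income = 153.0 - 121.7 = 31.3
Current account = 722.9 + (-36.5) + 31.3 = 717.7
Financial account = -(717.7 + (-0.7)) = -717.0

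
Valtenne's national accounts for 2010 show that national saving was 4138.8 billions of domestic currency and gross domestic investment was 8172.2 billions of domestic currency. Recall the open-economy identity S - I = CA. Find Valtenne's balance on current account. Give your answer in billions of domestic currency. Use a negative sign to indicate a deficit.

-4033.4

CA = S - I = 4138.8 - 8172.2 = -4033.4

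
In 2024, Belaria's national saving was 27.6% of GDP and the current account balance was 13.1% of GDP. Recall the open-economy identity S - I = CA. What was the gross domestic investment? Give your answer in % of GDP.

14.5

I = S - CA = 27.6 - 13.1 = 14.5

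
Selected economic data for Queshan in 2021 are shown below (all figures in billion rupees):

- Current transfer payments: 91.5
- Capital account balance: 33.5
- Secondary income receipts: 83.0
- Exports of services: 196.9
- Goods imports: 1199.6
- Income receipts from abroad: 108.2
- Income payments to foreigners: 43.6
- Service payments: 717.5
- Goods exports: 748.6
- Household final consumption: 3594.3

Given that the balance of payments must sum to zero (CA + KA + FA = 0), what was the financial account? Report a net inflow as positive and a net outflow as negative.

Goods balance = 748.6 - 1199.6 = -451.0
Services balance = 196.9 - 717.5 = -520.6
Trade balance (goods + services) = -451.0 + (-520.6) = -971.6
Net primary income = 108.2 - 43.6 = 64.6
Net secondary income = 83.0 - 91.5 = -8.5
Current account = -971.6 + 64.6 + (-8.5) = -915.5
Financial account = -(-915.5 + 33.5) = 882.0

882.0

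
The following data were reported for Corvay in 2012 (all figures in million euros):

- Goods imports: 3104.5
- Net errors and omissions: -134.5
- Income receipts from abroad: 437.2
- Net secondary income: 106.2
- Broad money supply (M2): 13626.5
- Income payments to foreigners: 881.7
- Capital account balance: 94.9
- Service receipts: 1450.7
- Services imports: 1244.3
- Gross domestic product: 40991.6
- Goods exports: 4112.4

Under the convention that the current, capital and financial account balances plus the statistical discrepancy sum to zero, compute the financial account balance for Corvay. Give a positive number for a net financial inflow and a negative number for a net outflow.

Goods balance = 4112.4 - 3104.5 = 1007.9
Services balance = 1450.7 - 1244.3 = 206.4
Trade balance (goods + services) = 1007.9 + 206.4 = 1214.3
Net primary income = 437.2 - 881.7 = -444.5
Net secondary income = 106.2
Current account = 1214.3 + (-444.5) + 106.2 = 876.0
Financial account = -(876.0 + 94.9 + (-134.5)) = -836.4

-836.4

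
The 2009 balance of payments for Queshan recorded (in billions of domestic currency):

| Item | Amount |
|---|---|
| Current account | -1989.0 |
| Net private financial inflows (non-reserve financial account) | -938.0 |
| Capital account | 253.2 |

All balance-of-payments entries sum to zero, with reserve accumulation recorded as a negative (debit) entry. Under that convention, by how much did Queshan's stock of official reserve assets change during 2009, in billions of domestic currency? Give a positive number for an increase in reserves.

Official reserve transactions balance = -((-1989.0) + 253.2 + (-938.0)) = 2673.8
An accumulation of reserves is recorded as a debit (negative entry), so the change in the stock of reserves is the negative of that balance.
Change in official reserves = -(2673.8) = -2673.8

-2673.8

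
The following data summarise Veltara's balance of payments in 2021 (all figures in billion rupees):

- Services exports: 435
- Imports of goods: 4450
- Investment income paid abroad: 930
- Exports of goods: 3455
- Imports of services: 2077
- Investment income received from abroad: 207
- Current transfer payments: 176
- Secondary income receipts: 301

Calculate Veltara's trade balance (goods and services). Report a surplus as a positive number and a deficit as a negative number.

Goods balance = 3455 - 4450 = -995
Services balance = 435 - 2077 = -1642
Trade balance (goods + services) = -995 + (-1642) = -2637

-2637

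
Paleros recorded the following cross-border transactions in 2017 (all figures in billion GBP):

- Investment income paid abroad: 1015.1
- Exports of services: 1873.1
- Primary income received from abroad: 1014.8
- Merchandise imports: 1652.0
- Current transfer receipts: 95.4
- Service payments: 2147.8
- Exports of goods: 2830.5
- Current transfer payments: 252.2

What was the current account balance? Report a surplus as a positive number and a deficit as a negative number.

746.7

Goods balance = 2830.5 - 1652.0 = 1178.5
Services balance = 1873.1 - 2147.8 = -274.7
Trade balance (goods + services) = 1178.5 + (-274.7) = 903.8
Net primary income = 1014.8 - 1015.1 = -0.3
Net secondary income = 95.4 - 252.2 = -156.8
Current account = 903.8 + (-0.3) + (-156.8) = 746.7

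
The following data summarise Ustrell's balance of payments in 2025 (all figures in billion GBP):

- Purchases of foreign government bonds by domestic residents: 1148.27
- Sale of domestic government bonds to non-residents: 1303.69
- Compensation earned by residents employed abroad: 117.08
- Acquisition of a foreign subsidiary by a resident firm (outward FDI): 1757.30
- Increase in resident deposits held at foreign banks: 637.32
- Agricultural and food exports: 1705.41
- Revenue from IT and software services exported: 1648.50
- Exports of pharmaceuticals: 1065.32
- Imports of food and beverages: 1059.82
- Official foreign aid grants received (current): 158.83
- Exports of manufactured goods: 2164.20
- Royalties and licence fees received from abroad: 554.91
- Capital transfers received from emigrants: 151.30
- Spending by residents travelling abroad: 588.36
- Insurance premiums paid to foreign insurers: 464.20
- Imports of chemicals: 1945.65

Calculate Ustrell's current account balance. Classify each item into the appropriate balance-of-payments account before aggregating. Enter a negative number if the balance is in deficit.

Goods: 2164.20 - 1945.65 + 1065.32 - 1059.82 + 1705.41 = 1929.46
Services: 554.91 - 464.20 + 1648.50 - 588.36 = 1150.85
Primary income: 117.08
Secondary income: 158.83
Current account = 1929.46 + 1150.85 + 117.08 + 158.83 = 3356.22
(Excluded from the current account — financial account: purchases of foreign government bonds by domestic residents 1148.27, sale of domestic government bonds to non-residents 1303.69, acquisition of a foreign subsidiary by a resident firm (outward FDI) 1757.30, increase in resident deposits held at foreign banks 637.32; capital account: capital transfers received from emigrants 151.30.)

3356.22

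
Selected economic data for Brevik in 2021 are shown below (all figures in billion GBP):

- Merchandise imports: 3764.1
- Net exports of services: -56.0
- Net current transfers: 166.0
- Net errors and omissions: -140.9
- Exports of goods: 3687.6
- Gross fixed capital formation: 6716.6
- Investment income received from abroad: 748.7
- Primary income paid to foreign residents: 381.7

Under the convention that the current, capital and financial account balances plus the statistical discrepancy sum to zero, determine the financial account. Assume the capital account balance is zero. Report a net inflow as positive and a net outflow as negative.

Goods balance = 3687.6 - 3764.1 = -76.5
Services balance = -56.0
Trade balance (goods + services) = -76.5 + (-56.0) = -132.5
Net primary income = 748.7 - 381.7 = 367.0
Net secondary income = 166.0
Current account = -132.5 + 367.0 + 166.0 = 400.5
Financial account = -(400.5 + (-140.9)) = -259.6

-259.6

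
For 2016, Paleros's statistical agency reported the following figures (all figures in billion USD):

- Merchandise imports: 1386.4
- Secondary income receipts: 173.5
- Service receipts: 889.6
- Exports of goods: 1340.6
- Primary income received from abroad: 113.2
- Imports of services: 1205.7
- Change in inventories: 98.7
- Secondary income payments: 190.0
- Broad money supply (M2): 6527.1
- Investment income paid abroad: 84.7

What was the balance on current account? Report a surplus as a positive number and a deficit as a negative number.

Goods balance = 1340.6 - 1386.4 = -45.8
Services balance = 889.6 - 1205.7 = -316.1
Trade balance (goods + services) = -45.8 + (-316.1) = -361.9
Net primary income = 113.2 - 84.7 = 28.5
Net secondary income = 173.5 - 190.0 = -16.5
Current account = -361.9 + 28.5 + (-16.5) = -349.9

-349.9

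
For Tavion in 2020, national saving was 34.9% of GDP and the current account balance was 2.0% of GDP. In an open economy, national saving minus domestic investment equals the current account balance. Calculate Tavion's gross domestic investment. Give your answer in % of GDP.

32.9

I = S - CA = 34.9 - 2.0 = 32.9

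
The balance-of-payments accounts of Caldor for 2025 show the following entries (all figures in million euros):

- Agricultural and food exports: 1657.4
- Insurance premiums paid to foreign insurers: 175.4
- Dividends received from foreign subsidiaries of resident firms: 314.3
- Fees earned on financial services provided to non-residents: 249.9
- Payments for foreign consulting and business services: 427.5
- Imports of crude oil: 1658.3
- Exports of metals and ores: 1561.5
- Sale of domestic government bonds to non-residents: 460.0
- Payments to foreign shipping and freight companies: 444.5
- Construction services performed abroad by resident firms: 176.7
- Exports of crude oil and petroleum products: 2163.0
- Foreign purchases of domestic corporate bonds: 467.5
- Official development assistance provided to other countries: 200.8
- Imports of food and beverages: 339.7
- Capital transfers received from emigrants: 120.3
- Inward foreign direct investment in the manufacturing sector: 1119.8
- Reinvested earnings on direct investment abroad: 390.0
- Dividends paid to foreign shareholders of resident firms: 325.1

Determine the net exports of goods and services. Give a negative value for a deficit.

2763.1

Goods: 2163.0 + 1561.5 - 339.7 + 1657.4 - 1658.3 = 3383.9
Services: -427.5 + 249.9 - 444.5 + 176.7 - 175.4 = -620.8
Trade balance = 3383.9 + (-620.8) = 2763.1
(Excluded from the trade balance — primary income: dividends received from foreign subsidiaries of resident firms 314.3, reinvested earnings on direct investment abroad 390.0, dividends paid to foreign shareholders of resident firms 325.1; financial account: sale of domestic government bonds to non-residents 460.0, foreign purchases of domestic corporate bonds 467.5, inward foreign direct investment in the manufacturing sector 1119.8; secondary income: official development assistance provided to other countries 200.8; capital account: capital transfers received from emigrants 120.3.)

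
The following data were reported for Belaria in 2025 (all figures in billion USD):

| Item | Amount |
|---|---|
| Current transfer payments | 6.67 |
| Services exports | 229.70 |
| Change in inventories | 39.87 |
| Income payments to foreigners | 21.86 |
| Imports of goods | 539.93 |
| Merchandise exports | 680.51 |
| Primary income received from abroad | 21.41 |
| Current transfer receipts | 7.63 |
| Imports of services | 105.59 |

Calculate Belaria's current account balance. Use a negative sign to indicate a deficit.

Goods balance = 680.51 - 539.93 = 140.58
Services balance = 229.70 - 105.59 = 124.11
Trade balance (goods + services) = 140.58 + 124.11 = 264.69
Net primary income = 21.41 - 21.86 = -0.45
Net secondary income = 7.63 - 6.67 = 0.96
Current account = 264.69 + (-0.45) + 0.96 = 265.20

265.20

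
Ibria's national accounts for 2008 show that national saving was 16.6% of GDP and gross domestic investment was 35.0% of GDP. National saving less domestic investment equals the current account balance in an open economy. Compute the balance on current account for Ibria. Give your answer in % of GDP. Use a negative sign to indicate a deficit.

S - I = CA (net lending to the rest of the world).
CA = S - I = 16.6 - 35.0 = -18.4

-18.4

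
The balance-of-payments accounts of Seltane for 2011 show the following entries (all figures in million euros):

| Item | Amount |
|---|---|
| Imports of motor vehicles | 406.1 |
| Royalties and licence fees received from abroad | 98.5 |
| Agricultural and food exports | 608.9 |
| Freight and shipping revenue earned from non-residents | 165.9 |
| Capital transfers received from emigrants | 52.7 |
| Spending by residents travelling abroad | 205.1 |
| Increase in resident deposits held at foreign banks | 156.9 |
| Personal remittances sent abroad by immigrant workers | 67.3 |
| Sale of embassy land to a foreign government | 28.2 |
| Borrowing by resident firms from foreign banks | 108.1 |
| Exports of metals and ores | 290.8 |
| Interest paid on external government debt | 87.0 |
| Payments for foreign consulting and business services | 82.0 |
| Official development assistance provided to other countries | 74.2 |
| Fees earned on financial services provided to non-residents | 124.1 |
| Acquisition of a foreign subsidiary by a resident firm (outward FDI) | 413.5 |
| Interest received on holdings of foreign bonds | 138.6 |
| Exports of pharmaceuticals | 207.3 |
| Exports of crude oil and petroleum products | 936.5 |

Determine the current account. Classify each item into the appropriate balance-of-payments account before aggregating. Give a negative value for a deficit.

1648.9

Goods: 608.9 + 207.3 - 406.1 + 290.8 + 936.5 = 1637.4
Services: -82.0 + 124.1 + 98.5 + 165.9 - 205.1 = 101.4
Primary income: 138.6 - 87.0 = 51.6
Secondary income: -67.3 - 74.2 = -141.5
Current account = 1637.4 + 101.4 + 51.6 + (-141.5) = 1648.9
(Excluded from the current account — capital account: capital transfers received from emigrants 52.7, sale of embassy land to a foreign government 28.2; financial account: increase in resident deposits held at foreign banks 156.9, borrowing by resident firms from foreign banks 108.1, acquisition of a foreign subsidiary by a resident firm (outward FDI) 413.5.)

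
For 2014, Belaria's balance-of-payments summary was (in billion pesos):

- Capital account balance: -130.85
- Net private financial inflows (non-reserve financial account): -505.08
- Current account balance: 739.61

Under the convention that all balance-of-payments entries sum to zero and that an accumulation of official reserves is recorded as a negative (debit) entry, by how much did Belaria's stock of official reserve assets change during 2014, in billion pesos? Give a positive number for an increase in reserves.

Official reserve transactions balance = -(739.61 + (-130.85) + (-505.08)) = -103.68
An accumulation of reserves is recorded as a debit (negative entry), so the change in the stock of reserves is the negative of that balance.
Change in official reserves = -(-103.68) = 103.68

103.68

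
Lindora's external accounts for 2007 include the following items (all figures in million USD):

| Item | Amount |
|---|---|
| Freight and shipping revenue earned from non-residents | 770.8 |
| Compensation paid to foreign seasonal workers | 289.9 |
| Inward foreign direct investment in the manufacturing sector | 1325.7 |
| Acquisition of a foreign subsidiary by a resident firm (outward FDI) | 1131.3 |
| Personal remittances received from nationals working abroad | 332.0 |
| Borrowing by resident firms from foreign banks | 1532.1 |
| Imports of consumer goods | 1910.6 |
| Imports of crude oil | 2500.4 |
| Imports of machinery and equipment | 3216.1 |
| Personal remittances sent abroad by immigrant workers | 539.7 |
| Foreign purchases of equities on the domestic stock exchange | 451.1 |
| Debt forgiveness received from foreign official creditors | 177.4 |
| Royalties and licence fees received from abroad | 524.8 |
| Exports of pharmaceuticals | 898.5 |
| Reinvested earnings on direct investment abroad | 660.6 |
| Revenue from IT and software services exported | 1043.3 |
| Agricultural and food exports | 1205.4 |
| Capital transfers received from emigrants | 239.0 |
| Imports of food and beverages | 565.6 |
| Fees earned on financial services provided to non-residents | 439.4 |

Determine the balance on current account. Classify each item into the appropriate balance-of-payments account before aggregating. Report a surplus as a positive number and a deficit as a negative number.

-3147.5

Goods: -3216.1 - 1910.6 + 1205.4 + 898.5 - 565.6 - 2500.4 = -6088.8
Services: 524.8 + 439.4 + 770.8 + 1043.3 = 2778.3
Primary income: -289.9 + 660.6 = 370.7
Secondary income: 332.0 - 539.7 = -207.7
Current account = (-6088.8) + 2778.3 + 370.7 + (-207.7) = -3147.5
(Excluded from the current account — financial account: inward foreign direct investment in the manufacturing sector 1325.7, acquisition of a foreign subsidiary by a resident firm (outward FDI) 1131.3, borrowing by resident firms from foreign banks 1532.1, foreign purchases of equities on the domestic stock exchange 451.1; capital account: debt forgiveness received from foreign official creditors 177.4, capital transfers received from emigrants 239.0.)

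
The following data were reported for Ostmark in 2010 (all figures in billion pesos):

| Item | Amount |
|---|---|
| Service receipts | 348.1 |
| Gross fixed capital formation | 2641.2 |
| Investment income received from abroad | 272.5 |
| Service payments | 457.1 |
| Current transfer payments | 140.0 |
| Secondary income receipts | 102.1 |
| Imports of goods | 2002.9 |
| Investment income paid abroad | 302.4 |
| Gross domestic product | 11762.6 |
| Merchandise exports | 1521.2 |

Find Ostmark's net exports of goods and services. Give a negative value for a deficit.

-590.7

Goods balance = 1521.2 - 2002.9 = -481.7
Services balance = 348.1 - 457.1 = -109.0
Trade balance (goods + services) = -481.7 + (-109.0) = -590.7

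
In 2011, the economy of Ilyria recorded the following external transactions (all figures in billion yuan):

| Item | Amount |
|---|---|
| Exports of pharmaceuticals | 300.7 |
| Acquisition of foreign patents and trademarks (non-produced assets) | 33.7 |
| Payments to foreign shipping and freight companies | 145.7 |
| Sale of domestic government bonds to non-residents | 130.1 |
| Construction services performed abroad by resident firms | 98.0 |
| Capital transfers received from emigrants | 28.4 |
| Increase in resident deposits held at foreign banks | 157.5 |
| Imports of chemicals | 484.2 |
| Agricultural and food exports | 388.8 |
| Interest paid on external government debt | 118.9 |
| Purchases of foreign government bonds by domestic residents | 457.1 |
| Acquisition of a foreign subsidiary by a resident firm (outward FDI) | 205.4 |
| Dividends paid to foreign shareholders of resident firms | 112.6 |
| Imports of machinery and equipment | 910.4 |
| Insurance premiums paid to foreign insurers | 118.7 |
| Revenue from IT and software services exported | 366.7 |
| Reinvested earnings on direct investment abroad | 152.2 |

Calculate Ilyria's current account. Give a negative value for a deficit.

-584.1

Goods: -484.2 - 910.4 + 388.8 + 300.7 = -705.1
Services: -118.7 + 98.0 + 366.7 - 145.7 = 200.3
Primary income: 152.2 - 112.6 - 118.9 = -79.3
Current account = (-705.1) + 200.3 + (-79.3) = -584.1
(Excluded from the current account — capital account: acquisition of foreign patents and trademarks (non-produced assets) 33.7, capital transfers received from emigrants 28.4; financial account: sale of domestic government bonds to non-residents 130.1, increase in resident deposits held at foreign banks 157.5, purchases of foreign government bonds by domestic residents 457.1, acquisition of a foreign subsidiary by a resident firm (outward FDI) 205.4.)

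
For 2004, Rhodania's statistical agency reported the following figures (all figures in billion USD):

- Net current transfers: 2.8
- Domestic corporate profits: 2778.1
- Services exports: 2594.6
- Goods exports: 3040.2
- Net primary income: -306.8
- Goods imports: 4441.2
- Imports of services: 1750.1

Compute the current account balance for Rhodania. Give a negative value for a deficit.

-860.5

Goods balance = 3040.2 - 4441.2 = -1401.0
Services balance = 2594.6 - 1750.1 = 844.5
Trade balance (goods + services) = -1401.0 + 844.5 = -556.5
Net primary income = -306.8
Net secondary income = 2.8
Current account = -556.5 + (-306.8) + 2.8 = -860.5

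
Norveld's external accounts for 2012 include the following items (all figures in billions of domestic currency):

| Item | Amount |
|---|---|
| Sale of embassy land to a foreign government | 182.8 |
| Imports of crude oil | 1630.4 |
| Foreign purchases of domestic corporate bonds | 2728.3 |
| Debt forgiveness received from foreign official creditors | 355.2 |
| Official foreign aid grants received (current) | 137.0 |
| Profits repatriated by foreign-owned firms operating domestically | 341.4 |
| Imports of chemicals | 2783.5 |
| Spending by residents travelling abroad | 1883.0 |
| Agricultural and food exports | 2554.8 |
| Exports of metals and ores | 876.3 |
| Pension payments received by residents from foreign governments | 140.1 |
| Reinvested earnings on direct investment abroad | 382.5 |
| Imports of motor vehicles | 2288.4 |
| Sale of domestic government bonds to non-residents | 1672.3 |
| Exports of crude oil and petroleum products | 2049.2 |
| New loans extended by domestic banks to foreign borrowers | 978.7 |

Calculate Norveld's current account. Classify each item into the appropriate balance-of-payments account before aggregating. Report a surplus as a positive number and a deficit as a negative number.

Goods: 2554.8 - 2783.5 - 1630.4 - 2288.4 + 876.3 + 2049.2 = -1222.0
Services: -1883.0
Primary income: 382.5 - 341.4 = 41.1
Secondary income: 137.0 + 140.1 = 277.1
Current account = (-1222.0) + (-1883.0) + 41.1 + 277.1 = -2786.8
(Excluded from the current account — capital account: sale of embassy land to a foreign government 182.8, debt forgiveness received from foreign official creditors 355.2; financial account: foreign purchases of domestic corporate bonds 2728.3, sale of domestic government bonds to non-residents 1672.3, new loans extended by domestic banks to foreign borrowers 978.7.)

-2786.8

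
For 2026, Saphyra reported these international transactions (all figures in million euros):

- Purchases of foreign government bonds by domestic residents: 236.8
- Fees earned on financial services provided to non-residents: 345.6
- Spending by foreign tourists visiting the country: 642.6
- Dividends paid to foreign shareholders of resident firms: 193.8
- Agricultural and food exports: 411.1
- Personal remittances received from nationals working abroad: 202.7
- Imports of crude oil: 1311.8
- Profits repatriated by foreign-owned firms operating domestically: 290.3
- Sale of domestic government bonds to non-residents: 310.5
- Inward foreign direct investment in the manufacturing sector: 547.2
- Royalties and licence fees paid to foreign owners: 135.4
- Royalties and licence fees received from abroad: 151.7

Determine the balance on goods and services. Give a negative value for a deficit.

103.8

Goods: -1311.8 + 411.1 = -900.7
Services: 151.7 + 642.6 + 345.6 - 135.4 = 1004.5
Trade balance = -900.7 + 1004.5 = 103.8
(Excluded from the trade balance — financial account: purchases of foreign government bonds by domestic residents 236.8, sale of domestic government bonds to non-residents 310.5, inward foreign direct investment in the manufacturing sector 547.2; primary income: dividends paid to foreign shareholders of resident firms 193.8, profits repatriated by foreign-owned firms operating domestically 290.3; secondary income: personal remittances received from nationals working abroad 202.7.)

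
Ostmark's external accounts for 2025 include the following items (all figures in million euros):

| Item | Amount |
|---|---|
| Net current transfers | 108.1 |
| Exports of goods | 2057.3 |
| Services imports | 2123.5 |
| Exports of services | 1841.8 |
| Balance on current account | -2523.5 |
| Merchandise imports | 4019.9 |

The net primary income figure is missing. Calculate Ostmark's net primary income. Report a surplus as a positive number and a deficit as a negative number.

Current account = goods balance + services balance + net primary income + net secondary income
Sum of the known components = -2136.2
Net primary income = CA - (known components) = -2523.5 - (-2136.2) = -387.3

-387.3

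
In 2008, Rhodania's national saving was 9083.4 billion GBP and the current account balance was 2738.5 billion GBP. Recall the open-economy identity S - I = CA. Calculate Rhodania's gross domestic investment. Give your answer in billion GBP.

6344.9

I = S - CA = 9083.4 - 2738.5 = 6344.9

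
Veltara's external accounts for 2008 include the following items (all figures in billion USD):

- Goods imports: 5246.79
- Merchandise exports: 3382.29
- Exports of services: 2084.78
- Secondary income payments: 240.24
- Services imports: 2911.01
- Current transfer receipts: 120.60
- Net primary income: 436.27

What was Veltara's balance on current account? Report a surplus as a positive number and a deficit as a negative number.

Goods balance = 3382.29 - 5246.79 = -1864.50
Services balance = 2084.78 - 2911.01 = -826.23
Trade balance (goods + services) = -1864.50 + (-826.23) = -2690.73
Net primary income = 436.27
Net secondary income = 120.60 - 240.24 = -119.64
Current account = -2690.73 + 436.27 + (-119.64) = -2374.10

-2374.10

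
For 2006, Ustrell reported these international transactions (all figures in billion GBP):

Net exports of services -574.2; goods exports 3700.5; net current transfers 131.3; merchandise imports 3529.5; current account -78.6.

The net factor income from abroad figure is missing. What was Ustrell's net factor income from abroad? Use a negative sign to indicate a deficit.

193.3

Current account = goods balance + services balance + net primary income + net secondary income
Sum of the known components = -271.9
Net factor income from abroad = CA - (known components) = -78.6 - (-271.9) = 193.3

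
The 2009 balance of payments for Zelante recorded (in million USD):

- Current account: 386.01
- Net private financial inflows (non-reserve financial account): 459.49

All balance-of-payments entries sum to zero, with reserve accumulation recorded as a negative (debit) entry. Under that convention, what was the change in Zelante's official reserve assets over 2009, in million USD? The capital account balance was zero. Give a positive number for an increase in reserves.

Official reserve transactions balance = -(386.01 + 459.49) = -845.50
An accumulation of reserves is recorded as a debit (negative entry), so the change in the stock of reserves is the negative of that balance.
Change in official reserves = -(-845.50) = 845.50

845.50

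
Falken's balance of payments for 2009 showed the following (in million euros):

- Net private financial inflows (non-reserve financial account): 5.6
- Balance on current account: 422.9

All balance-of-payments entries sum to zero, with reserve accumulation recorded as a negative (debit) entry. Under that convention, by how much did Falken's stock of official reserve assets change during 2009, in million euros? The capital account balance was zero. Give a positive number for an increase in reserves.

428.5

Official reserve transactions balance = -(422.9 + 5.6) = -428.5
An accumulation of reserves is recorded as a debit (negative entry), so the change in the stock of reserves is the negative of that balance.
Change in official reserves = -(-428.5) = 428.5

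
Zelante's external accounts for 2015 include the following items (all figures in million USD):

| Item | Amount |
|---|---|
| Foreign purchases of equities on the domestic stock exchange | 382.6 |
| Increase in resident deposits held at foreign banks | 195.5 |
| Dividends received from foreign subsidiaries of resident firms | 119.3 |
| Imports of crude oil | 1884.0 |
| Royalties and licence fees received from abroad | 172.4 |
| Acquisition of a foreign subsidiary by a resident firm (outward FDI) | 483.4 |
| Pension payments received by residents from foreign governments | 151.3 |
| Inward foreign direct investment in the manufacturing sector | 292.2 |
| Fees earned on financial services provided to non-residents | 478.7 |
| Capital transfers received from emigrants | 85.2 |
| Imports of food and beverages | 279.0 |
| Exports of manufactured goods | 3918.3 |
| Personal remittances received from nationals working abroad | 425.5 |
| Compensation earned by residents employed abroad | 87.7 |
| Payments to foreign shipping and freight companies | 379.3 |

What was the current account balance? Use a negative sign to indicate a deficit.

Goods: -279.0 - 1884.0 + 3918.3 = 1755.3
Services: 172.4 + 478.7 - 379.3 = 271.8
Primary income: 87.7 + 119.3 = 207.0
Secondary income: 151.3 + 425.5 = 576.8
Current account = 1755.3 + 271.8 + 207.0 + 576.8 = 2810.9
(Excluded from the current account — financial account: foreign purchases of equities on the domestic stock exchange 382.6, increase in resident deposits held at foreign banks 195.5, acquisition of a foreign subsidiary by a resident firm (outward FDI) 483.4, inward foreign direct investment in the manufacturing sector 292.2; capital account: capital transfers received from emigrants 85.2.)

2810.9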